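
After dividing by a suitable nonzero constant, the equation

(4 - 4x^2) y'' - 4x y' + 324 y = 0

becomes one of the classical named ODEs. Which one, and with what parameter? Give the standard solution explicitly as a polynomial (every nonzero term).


All three coefficients share the factor 4; dividing through by 4 gives  (1 - x^2) y'' - x y' + 81 y = 0.
This matches the Chebyshev equation (1 - x^2) y'' - x y' + n^2 y = 0 (note the -x y' term, not -2x y') with n^2 = 81, so n = 9; the polynomial solution is T_9(x).
With y = sum_k a_k x^k, matching x^k gives (k+2)(k+1) a_{k+2} = (k^2 - n^2) a_k = (k - 9)(k + 9) a_k. The right side vanishes at k = 9, so the series with the parity of 9 terminates at degree 9.
Standard normalization: leading coefficient of T_n is 2^(n-1), so a_9 = 2^8 = 256. Work downward with a_k = (k+1)(k+2) a_{k+2} / ((k - 9)(k + 9)):
  a_7 = (8)(9)(256) / ((7 - 9)(7 + 9)) = 18432/(-32) = -576
  a_5 = (6)(7)(-576) / ((5 - 9)(5 + 9)) = -24192/(-56) = 432
  a_3 = (4)(5)(432) / ((3 - 9)(3 + 9)) = 8640/(-72) = -120
  a_1 = (2)(3)(-120) / ((1 - 9)(1 + 9)) = -720/(-80) = 9
Hence T_9(x) = 256 x^9 - 576 x^7 + 432 x^5 - 120 x^3 + 9 x.

T_9(x); series = 256 x^9 - 576 x^7 + 432 x^5 - 120 x^3 + 9 x


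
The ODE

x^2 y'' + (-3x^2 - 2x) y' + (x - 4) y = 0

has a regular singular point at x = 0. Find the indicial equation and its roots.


Divide by x^2 to reach normal form y'' + P_1(x) y' + P_2(x) y = 0 with P_1(x) = -3 - 2/x and P_2(x) = 1/x - 4/x^2.
x = 0 is a singular point because the y'-coefficient -3 - 2/x has a pole at x = 0 and the y-coefficient 1/x - 4/x^2 has a pole at x = 0.
It is a regular singular point because x P_1(x) = p(x) = -3x - 2 and x^2 P_2(x) = q(x) = x - 4 are polynomials, hence analytic at x = 0.
p(0) = -2,  q(0) = -4.
Indicial equation: r(r-1) + p(0) r + q(0) = 0, i.e. r^2 + (p(0) - 1) r + q(0) = 0, i.e. r^2 - 3 r - 4 = 0.
Discriminant: (-3)^2 - 4(-4) = 25, so r = (3 ± 5)/2.
Solving: r_1 = 4, r_2 = -1.

indicial: r^2 - 3 r - 4 = 0; roots r_1 = 4, r_2 = -1


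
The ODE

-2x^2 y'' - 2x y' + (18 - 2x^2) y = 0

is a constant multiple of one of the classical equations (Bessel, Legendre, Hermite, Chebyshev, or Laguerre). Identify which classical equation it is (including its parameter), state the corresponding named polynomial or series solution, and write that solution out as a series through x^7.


All three coefficients share the factor -2; dividing through by -2 gives  x^2 y'' + x y' + (x^2 - 9) y = 0.
This matches the Bessel equation x^2 y'' + x y' + (x^2 - nu^2) y = 0 with nu^2 = 9, so nu = 3; the solution bounded at x = 0 is J_3(x).
Frobenius at x = 0: indicial roots ±nu; for r = nu the recurrence k(k + 2nu) c_k = -c_{k-2} gives the standard series J_nu(x) = sum_{k>=0} (-1)^k / (k! (k+nu)!) (x/2)^(2k+nu). Evaluate the first 3 terms:
  k = 0: (-1)^0 / (0! * 3! * 2^3) x^3 = 1/(1*6*8) x^3 = (1/48) x^3
  k = 1: (-1)^1 / (1! * 4! * 2^5) x^5 = -1/(1*24*32) x^5 = (-1/768) x^5
  k = 2: (-1)^2 / (2! * 5! * 2^7) x^7 = 1/(2*120*128) x^7 = (1/30720) x^7
Hence J_3(x) = x^7/30720 - x^5/768 + x^3/48 + ....

J_3(x); series = x^7/30720 - x^5/768 + x^3/48


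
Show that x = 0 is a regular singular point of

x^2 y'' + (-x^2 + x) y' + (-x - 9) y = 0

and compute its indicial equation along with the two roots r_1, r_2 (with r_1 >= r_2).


Divide by x^2 to reach normal form y'' + P_1(x) y' + P_2(x) y = 0 with P_1(x) = -1 + 1/x and P_2(x) = -1/x - 9/x^2.
x = 0 is a singular point because the y'-coefficient -1 + 1/x has a pole at x = 0 and the y-coefficient -1/x - 9/x^2 has a pole at x = 0.
It is a regular singular point because x P_1(x) = p(x) = 1 - x and x^2 P_2(x) = q(x) = -x - 9 are polynomials, hence analytic at x = 0.
p(0) = 1,  q(0) = -9.
Indicial equation: r(r-1) + p(0) r + q(0) = 0, i.e. r^2 + (p(0) - 1) r + q(0) = 0, i.e. r^2 - 9 = 0.
Discriminant: (0)^2 - 4(-9) = 36, so r = (0 ± 6)/2.
Solving: r_1 = 3, r_2 = -3.

indicial: r^2 - 9 = 0; roots r_1 = 3, r_2 = -3


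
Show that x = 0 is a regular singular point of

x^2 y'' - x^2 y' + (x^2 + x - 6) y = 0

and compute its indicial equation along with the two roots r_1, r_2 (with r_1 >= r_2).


Divide by x^2 to reach normal form y'' + P_1(x) y' + P_2(x) y = 0 with P_1(x) = -1 and P_2(x) = 1 + 1/x - 6/x^2.
x = 0 is a singular point because the y-coefficient 1 + 1/x - 6/x^2 has a pole at x = 0.
It is a regular singular point because x P_1(x) = p(x) = -x and x^2 P_2(x) = q(x) = x^2 + x - 6 are polynomials, hence analytic at x = 0.
p(0) = 0,  q(0) = -6.
Indicial equation: r(r-1) + p(0) r + q(0) = 0, i.e. r^2 + (p(0) - 1) r + q(0) = 0, i.e. r^2 - 1 r - 6 = 0.
Discriminant: (-1)^2 - 4(-6) = 25, so r = (1 ± 5)/2.
Solving: r_1 = 3, r_2 = -2.

indicial: r^2 - 1 r - 6 = 0; roots r_1 = 3, r_2 = -2


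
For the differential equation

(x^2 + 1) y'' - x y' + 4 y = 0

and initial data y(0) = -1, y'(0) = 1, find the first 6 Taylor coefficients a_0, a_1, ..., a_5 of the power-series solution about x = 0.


Ansatz: y(x) = sum_{n>=0} a_n x^n, so y'(x) = sum_{n>=1} n a_n x^(n-1) and y''(x) = sum_{n>=2} n(n-1) a_n x^(n-2).
Substitute into P(x) y'' + Q(x) y' + R(x) y = 0 with P(x) = x^2 + 1, Q(x) = -x, R(x) = 4, and match powers of x.
Initial conditions: a_0 = -1, a_1 = 1.
Setting the coefficient of each power of x to zero and solving order by order (substituting the coefficients already found):
  x^0: 2 a_2 + 4 a_0 = 0  ->  2 a_2 = -4 a_0 = 4  ->  a_2 = 2
  x^1: 6 a_3 + 3 a_1 = 0  ->  6 a_3 = -3 a_1 = -3  ->  a_3 = -1/2
  x^2: 12 a_4 + 4 a_2 = 0  ->  12 a_4 = -4 a_2 = -8  ->  a_4 = -2/3
  x^3: 20 a_5 + 7 a_3 = 0  ->  20 a_5 = -7 a_3 = 7/2  ->  a_5 = 7/40
Truncated series: y(x) = -1 + x + 2 x^2 - (1/2) x^3 - (2/3) x^4 + (7/40) x^5 + O(x^6).

a_0 = -1; a_1 = 1; a_2 = 2; a_3 = -1/2; a_4 = -2/3; a_5 = 7/40


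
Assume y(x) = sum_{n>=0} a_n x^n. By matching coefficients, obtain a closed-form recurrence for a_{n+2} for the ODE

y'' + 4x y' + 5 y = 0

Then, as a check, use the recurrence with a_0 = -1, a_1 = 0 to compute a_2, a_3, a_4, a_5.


Substitute y = sum_n a_n x^n.
y''(x) has coefficient (n+2)(n+1) a_{n+2} at x^n;
4 x y'(x) has coefficient 4 n a_n at x^n (shift);
5 y(x) has coefficient 5 a_n at x^n.
Matching x^n: (n+2)(n+1) a_{n+2} + (4n + 5) a_n = 0.
Thus a_{n+2} = (-4n - 5) / ((n+1)(n+2)) * a_n.

Check with a_0 = -1, a_1 = 0 (apply the recurrence for n = 0, 1, 2, 3): a_0 = -1, a_1 = 0, a_2 = 5/2, a_3 = 0, a_4 = -65/24, a_5 = 0.

a_(n+2) = (-4n - 5) / ((n+1)(n+2)) * a_n; check: a_0 = -1, a_1 = 0, a_2 = 5/2, a_3 = 0, a_4 = -65/24, a_5 = 0


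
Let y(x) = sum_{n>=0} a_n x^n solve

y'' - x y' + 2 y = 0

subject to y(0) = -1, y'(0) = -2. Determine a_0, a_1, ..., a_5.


Ansatz: y(x) = sum_{n>=0} a_n x^n, so y'(x) = sum_{n>=1} n a_n x^(n-1) and y''(x) = sum_{n>=2} n(n-1) a_n x^(n-2).
Substitute into P(x) y'' + Q(x) y' + R(x) y = 0 with P(x) = 1, Q(x) = -x, R(x) = 2, and match powers of x.
Initial conditions: a_0 = -1, a_1 = -2.
Setting the coefficient of each power of x to zero and solving order by order (substituting the coefficients already found):
  x^0: 2 a_2 + 2 a_0 = 0  ->  2 a_2 = -2 a_0 = 2  ->  a_2 = 1
  x^1: 6 a_3 + a_1 = 0  ->  6 a_3 = -a_1 = 2  ->  a_3 = 1/3
  x^2: 12 a_4 = 0  ->  a_4 = 0
  x^3: 20 a_5 - a_3 = 0  ->  20 a_5 = a_3 = 1/3  ->  a_5 = 1/60
Truncated series: y(x) = -1 - 2 x + x^2 + (1/3) x^3 + (1/60) x^5 + O(x^6).

a_0 = -1; a_1 = -2; a_2 = 1; a_3 = 1/3; a_4 = 0; a_5 = 1/60


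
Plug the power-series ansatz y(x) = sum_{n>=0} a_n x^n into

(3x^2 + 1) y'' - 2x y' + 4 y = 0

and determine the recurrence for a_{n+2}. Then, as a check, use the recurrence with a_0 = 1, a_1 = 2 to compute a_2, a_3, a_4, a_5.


Substitute y = sum_n a_n x^n.
(1 + 3 x^2) y'' contributes (n+2)(n+1) a_{n+2} + 3 n(n-1) a_n at x^n.
-2 x y'(x) contributes -2 n a_n at x^n.
4 y(x) contributes 4 a_n at x^n.
Matching x^n: (n+2)(n+1) a_{n+2} + (3 n(n-1) - 2 n + 4) a_n = 0.
Thus a_{n+2} = (-3 n(n-1) + 2 n - 4) / ((n+1)(n+2)) * a_n.

Check with a_0 = 1, a_1 = 2 (apply the recurrence for n = 0, 1, 2, 3): a_0 = 1, a_1 = 2, a_2 = -2, a_3 = -2/3, a_4 = 1, a_5 = 8/15.

a_(n+2) = (-3 n(n-1) + 2 n - 4) / ((n+1)(n+2)) * a_n; check: a_0 = 1, a_1 = 2, a_2 = -2, a_3 = -2/3, a_4 = 1, a_5 = 8/15


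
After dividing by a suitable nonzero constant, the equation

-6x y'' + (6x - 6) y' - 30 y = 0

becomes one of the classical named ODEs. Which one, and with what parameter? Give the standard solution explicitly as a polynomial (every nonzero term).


All three coefficients share the factor -6; dividing through by -6 gives  x y'' + (1 - x) y' + 5 y = 0.
This matches the Laguerre equation x y'' + (1 - x) y' + n y = 0 with n = 5; the polynomial solution is L_5(x).
With y = sum_k a_k x^k, matching x^k gives (k+1)k a_{k+1} + (k+1) a_{k+1} - k a_k + n a_k = 0, i.e. (k+1)^2 a_{k+1} = (k - n) a_k = (k - 5) a_k. The right side vanishes at k = 5, so the series terminates at degree 5.
Standard normalization L_n(0) = 1 gives a_0 = 1. Work upward with a_{k+1} = (k - 5) a_k / (k+1)^2:
  a_1 = (0 - 5)(1) / 1^2 = -5/1 = -5
  a_2 = (1 - 5)(-5) / 2^2 = 20/4 = 5
  a_3 = (2 - 5)(5) / 3^2 = -15/9 = -5/3
  a_4 = (3 - 5)(-5/3) / 4^2 = (10/3)/16 = 5/24
  a_5 = (4 - 5)(5/24) / 5^2 = (-5/24)/25 = -1/120
Hence L_5(x) = -x^5/120 + 5 x^4/24 - 5 x^3/3 + 5 x^2 - 5 x + 1.

L_5(x); series = -x^5/120 + 5 x^4/24 - 5 x^3/3 + 5 x^2 - 5 x + 1


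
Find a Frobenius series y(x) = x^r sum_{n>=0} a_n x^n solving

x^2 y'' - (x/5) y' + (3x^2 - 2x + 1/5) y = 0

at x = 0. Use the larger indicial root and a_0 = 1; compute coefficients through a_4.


Write in Frobenius form y'' + (p(x)/x) y' + (q(x)/x^2) y = 0:
  p(x) = -1/5,  q(x) = 3x^2 - 2x + 1/5.
Indicial equation: r(r-1) + (-1/5) r + (1/5) = 0 -> roots r_1 = 1, r_2 = 1/5.
Take r = r_1 = 1. Let y(x) = x^r sum_{n>=0} a_n x^n with a_0 = 1.
Substitute y = x^r sum a_n x^n and match x^{r+n}. The recurrence is
  D(n) a_n - 2 a_{n-1} + 3 a_{n-2} = 0,  where D(n) = (r+n)(r+n-1) + (-1/5)(r+n) + (1/5).
  a_n = [2 a_{n-1} - 3 a_{n-2}] / D(n).
Since the indicial polynomial factors as (r - r_1)(r - r_2), D(n) = (r_1 + n - r_1)(r_1 + n - r_2) = n(n + 4/5).
Evaluating step by step (a_0 = 1):
  n = 1: D(1) = 1(1 + 4/5) = 9/5; numerator = 2(1) = 2; a_1 = (2)/(9/5) = 10/9
  n = 2: D(2) = 2(2 + 4/5) = 28/5; numerator = 2(10/9) - 3(1) = -7/9; a_2 = (-7/9)/(28/5) = -5/36
  n = 3: D(3) = 3(3 + 4/5) = 57/5; numerator = 2(-5/36) - 3(10/9) = -65/18; a_3 = (-65/18)/(57/5) = -325/1026
  n = 4: D(4) = 4(4 + 4/5) = 96/5; numerator = 2(-325/1026) - 3(-5/36) = -445/2052; a_4 = (-445/2052)/(96/5) = -2225/196992

r = 1; a_0 = 1; a_1 = 10/9; a_2 = -5/36; a_3 = -325/1026; a_4 = -2225/196992


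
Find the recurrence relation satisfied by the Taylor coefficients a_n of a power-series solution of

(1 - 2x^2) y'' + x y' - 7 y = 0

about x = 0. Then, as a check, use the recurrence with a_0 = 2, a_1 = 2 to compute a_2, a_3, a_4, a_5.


Substitute y = sum_n a_n x^n.
(1 - 2 x^2) y'' contributes (n+2)(n+1) a_{n+2} - 2 n(n-1) a_n at x^n.
x y'(x) contributes n a_n at x^n.
-7 y(x) contributes -7 a_n at x^n.
Matching x^n: (n+2)(n+1) a_{n+2} + (-2 n(n-1) + n - 7) a_n = 0.
Thus a_{n+2} = (2 n(n-1) - n + 7) / ((n+1)(n+2)) * a_n.

Check with a_0 = 2, a_1 = 2 (apply the recurrence for n = 0, 1, 2, 3): a_0 = 2, a_1 = 2, a_2 = 7, a_3 = 2, a_4 = 21/4, a_5 = 8/5.

a_(n+2) = (2 n(n-1) - n + 7) / ((n+1)(n+2)) * a_n; check: a_0 = 2, a_1 = 2, a_2 = 7, a_3 = 2, a_4 = 21/4, a_5 = 8/5


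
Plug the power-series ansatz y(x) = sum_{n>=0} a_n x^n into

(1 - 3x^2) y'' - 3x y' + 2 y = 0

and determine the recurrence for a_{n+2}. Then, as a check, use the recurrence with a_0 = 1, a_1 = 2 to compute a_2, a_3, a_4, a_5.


Substitute y = sum_n a_n x^n.
(1 - 3 x^2) y'' contributes (n+2)(n+1) a_{n+2} - 3 n(n-1) a_n at x^n.
-3 x y'(x) contributes -3 n a_n at x^n.
2 y(x) contributes 2 a_n at x^n.
Matching x^n: (n+2)(n+1) a_{n+2} + (-3 n(n-1) - 3 n + 2) a_n = 0.
Thus a_{n+2} = (3 n(n-1) + 3 n - 2) / ((n+1)(n+2)) * a_n.

Check with a_0 = 1, a_1 = 2 (apply the recurrence for n = 0, 1, 2, 3): a_0 = 1, a_1 = 2, a_2 = -1, a_3 = 1/3, a_4 = -5/6, a_5 = 5/12.

a_(n+2) = (3 n(n-1) + 3 n - 2) / ((n+1)(n+2)) * a_n; check: a_0 = 1, a_1 = 2, a_2 = -1, a_3 = 1/3, a_4 = -5/6, a_5 = 5/12


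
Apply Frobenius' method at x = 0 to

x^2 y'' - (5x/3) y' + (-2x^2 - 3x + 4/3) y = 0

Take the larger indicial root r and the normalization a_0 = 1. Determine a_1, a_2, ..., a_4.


Write in Frobenius form y'' + (p(x)/x) y' + (q(x)/x^2) y = 0:
  p(x) = -5/3,  q(x) = -2x^2 - 3x + 4/3.
Indicial equation: r(r-1) + (-5/3) r + (4/3) = 0 -> roots r_1 = 2, r_2 = 2/3.
Take r = r_1 = 2. Let y(x) = x^r sum_{n>=0} a_n x^n with a_0 = 1.
Substitute y = x^r sum a_n x^n and match x^{r+n}. The recurrence is
  D(n) a_n - 3 a_{n-1} - 2 a_{n-2} = 0,  where D(n) = (r+n)(r+n-1) + (-5/3)(r+n) + (4/3).
  a_n = [3 a_{n-1} + 2 a_{n-2}] / D(n).
Since the indicial polynomial factors as (r - r_1)(r - r_2), D(n) = (r_1 + n - r_1)(r_1 + n - r_2) = n(n + 4/3).
Evaluating step by step (a_0 = 1):
  n = 1: D(1) = 1(1 + 4/3) = 7/3; numerator = 3(1) = 3; a_1 = (3)/(7/3) = 9/7
  n = 2: D(2) = 2(2 + 4/3) = 20/3; numerator = 3(9/7) + 2(1) = 41/7; a_2 = (41/7)/(20/3) = 123/140
  n = 3: D(3) = 3(3 + 4/3) = 13; numerator = 3(123/140) + 2(9/7) = 729/140; a_3 = (729/140)/(13) = 729/1820
  n = 4: D(4) = 4(4 + 4/3) = 64/3; numerator = 3(729/1820) + 2(123/140) = 1077/364; a_4 = (1077/364)/(64/3) = 3231/23296

r = 2; a_0 = 1; a_1 = 9/7; a_2 = 123/140; a_3 = 729/1820; a_4 = 3231/23296


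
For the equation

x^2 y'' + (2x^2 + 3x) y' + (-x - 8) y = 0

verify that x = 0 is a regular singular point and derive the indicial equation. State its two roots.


Divide by x^2 to reach normal form y'' + P_1(x) y' + P_2(x) y = 0 with P_1(x) = 2 + 3/x and P_2(x) = -1/x - 8/x^2.
x = 0 is a singular point because the y'-coefficient 2 + 3/x has a pole at x = 0 and the y-coefficient -1/x - 8/x^2 has a pole at x = 0.
It is a regular singular point because x P_1(x) = p(x) = 2x + 3 and x^2 P_2(x) = q(x) = -x - 8 are polynomials, hence analytic at x = 0.
p(0) = 3,  q(0) = -8.
Indicial equation: r(r-1) + p(0) r + q(0) = 0, i.e. r^2 + (p(0) - 1) r + q(0) = 0, i.e. r^2 + 2 r - 8 = 0.
Discriminant: (2)^2 - 4(-8) = 36, so r = (-2 ± 6)/2.
Solving: r_1 = 2, r_2 = -4.

indicial: r^2 + 2 r - 8 = 0; roots r_1 = 2, r_2 = -4


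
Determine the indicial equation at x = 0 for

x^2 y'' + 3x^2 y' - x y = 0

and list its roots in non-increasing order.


Divide by x^2 to reach normal form y'' + P_1(x) y' + P_2(x) y = 0 with P_1(x) = 3 and P_2(x) = -1/x.
x = 0 is a singular point because the y-coefficient -1/x has a pole at x = 0.
It is a regular singular point because x P_1(x) = p(x) = 3x and x^2 P_2(x) = q(x) = -x are polynomials, hence analytic at x = 0.
p(0) = 0,  q(0) = 0.
Indicial equation: r(r-1) + p(0) r + q(0) = 0, i.e. r^2 + (p(0) - 1) r + q(0) = 0, i.e. r^2 - 1 r = 0.
Discriminant: (-1)^2 - 4(0) = 1, so r = (1 ± 1)/2.
Solving: r_1 = 1, r_2 = 0.

indicial: r^2 - 1 r = 0; roots r_1 = 1, r_2 = 0


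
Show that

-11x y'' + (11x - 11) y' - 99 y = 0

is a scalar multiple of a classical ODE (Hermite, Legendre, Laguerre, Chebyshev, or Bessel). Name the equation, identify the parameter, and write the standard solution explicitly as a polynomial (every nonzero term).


All three coefficients share the factor -11; dividing through by -11 gives  x y'' + (1 - x) y' + 9 y = 0.
This matches the Laguerre equation x y'' + (1 - x) y' + n y = 0 with n = 9; the polynomial solution is L_9(x).
With y = sum_k a_k x^k, matching x^k gives (k+1)k a_{k+1} + (k+1) a_{k+1} - k a_k + n a_k = 0, i.e. (k+1)^2 a_{k+1} = (k - n) a_k = (k - 9) a_k. The right side vanishes at k = 9, so the series terminates at degree 9.
Standard normalization L_n(0) = 1 gives a_0 = 1. Work upward with a_{k+1} = (k - 9) a_k / (k+1)^2:
  a_1 = (0 - 9)(1) / 1^2 = -9/1 = -9
  a_2 = (1 - 9)(-9) / 2^2 = 72/4 = 18
  a_3 = (2 - 9)(18) / 3^2 = -126/9 = -14
  a_4 = (3 - 9)(-14) / 4^2 = 84/16 = 21/4
  a_5 = (4 - 9)(21/4) / 5^2 = (-105/4)/25 = -21/20
  a_6 = (5 - 9)(-21/20) / 6^2 = (21/5)/36 = 7/60
  a_7 = (6 - 9)(7/60) / 7^2 = (-7/20)/49 = -1/140
  a_8 = (7 - 9)(-1/140) / 8^2 = (1/70)/64 = 1/4480
  a_9 = (8 - 9)(1/4480) / 9^2 = (-1/4480)/81 = -1/362880
Hence L_9(x) = -x^9/362880 + x^8/4480 - x^7/140 + 7 x^6/60 - 21 x^5/20 + 21 x^4/4 - 14 x^3 + 18 x^2 - 9 x + 1.

L_9(x); series = -x^9/362880 + x^8/4480 - x^7/140 + 7 x^6/60 - 21 x^5/20 + 21 x^4/4 - 14 x^3 + 18 x^2 - 9 x + 1


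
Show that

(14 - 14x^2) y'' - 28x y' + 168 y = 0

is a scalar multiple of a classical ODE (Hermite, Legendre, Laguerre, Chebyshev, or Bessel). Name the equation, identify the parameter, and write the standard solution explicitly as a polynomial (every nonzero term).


All three coefficients share the factor 14; dividing through by 14 gives  (1 - x^2) y'' - 2x y' + 12 y = 0.
This matches the Legendre equation (1 - x^2) y'' - 2x y' + n(n+1) y = 0 (note the -2x y' term) with n(n+1) = 12, so n = 3; the polynomial solution is P_3(x).
With y = sum_k a_k x^k, matching x^k gives (k+2)(k+1) a_{k+2} = [k(k+1) - n(n+1)] a_k = (k - 3)(k + 4) a_k. The right side vanishes at k = 3, so the series with the parity of 3 terminates at degree 3.
Standard normalization (P_n(1) = 1): leading coefficient (2n)!/(2^n (n!)^2) = 720/(8*36) = 5/2, so a_3 = 5/2. Work downward with a_k = (k+1)(k+2) a_{k+2} / ((k - 3)(k + 4)):
  a_1 = (2)(3)(5/2) / ((1 - 3)(1 + 4)) = 15/(-10) = -3/2
Hence P_3(x) = 5 x^3/2 - 3 x/2.

P_3(x); series = 5 x^3/2 - 3 x/2


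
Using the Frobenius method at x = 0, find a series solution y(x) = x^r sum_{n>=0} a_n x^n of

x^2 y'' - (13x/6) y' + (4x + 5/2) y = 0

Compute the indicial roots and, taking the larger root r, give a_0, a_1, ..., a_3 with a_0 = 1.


Write in Frobenius form y'' + (p(x)/x) y' + (q(x)/x^2) y = 0:
  p(x) = -13/6,  q(x) = 4x + 5/2.
Indicial equation: r(r-1) + (-13/6) r + (5/2) = 0 -> roots r_1 = 5/3, r_2 = 3/2.
Take r = r_1 = 5/3. Let y(x) = x^r sum_{n>=0} a_n x^n with a_0 = 1.
Substitute y = x^r sum a_n x^n and match x^{r+n}. The recurrence is
  D(n) a_n + 4 a_{n-1} = 0,  where D(n) = (r+n)(r+n-1) + (-13/6)(r+n) + (5/2).
  a_n = -4 / D(n) * a_{n-1}.
Since the indicial polynomial factors as (r - r_1)(r - r_2), D(n) = (r_1 + n - r_1)(r_1 + n - r_2) = n(n + 1/6).
Evaluating step by step (a_0 = 1):
  n = 1: D(1) = 1(1 + 1/6) = 7/6; numerator = -4(1) = -4; a_1 = (-4)/(7/6) = -24/7
  n = 2: D(2) = 2(2 + 1/6) = 13/3; numerator = -4(-24/7) = 96/7; a_2 = (96/7)/(13/3) = 288/91
  n = 3: D(3) = 3(3 + 1/6) = 19/2; numerator = -4(288/91) = -1152/91; a_3 = (-1152/91)/(19/2) = -2304/1729

r = 5/3; a_0 = 1; a_1 = -24/7; a_2 = 288/91; a_3 = -2304/1729


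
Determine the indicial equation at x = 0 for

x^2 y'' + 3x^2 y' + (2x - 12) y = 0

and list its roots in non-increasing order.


Divide by x^2 to reach normal form y'' + P_1(x) y' + P_2(x) y = 0 with P_1(x) = 3 and P_2(x) = 2/x - 12/x^2.
x = 0 is a singular point because the y-coefficient 2/x - 12/x^2 has a pole at x = 0.
It is a regular singular point because x P_1(x) = p(x) = 3x and x^2 P_2(x) = q(x) = 2x - 12 are polynomials, hence analytic at x = 0.
p(0) = 0,  q(0) = -12.
Indicial equation: r(r-1) + p(0) r + q(0) = 0, i.e. r^2 + (p(0) - 1) r + q(0) = 0, i.e. r^2 - 1 r - 12 = 0.
Discriminant: (-1)^2 - 4(-12) = 49, so r = (1 ± 7)/2.
Solving: r_1 = 4, r_2 = -3.

indicial: r^2 - 1 r - 12 = 0; roots r_1 = 4, r_2 = -3


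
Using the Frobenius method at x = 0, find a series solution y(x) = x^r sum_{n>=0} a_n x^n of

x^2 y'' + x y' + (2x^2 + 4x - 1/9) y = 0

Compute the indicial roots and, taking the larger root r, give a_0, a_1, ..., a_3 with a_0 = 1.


Write in Frobenius form y'' + (p(x)/x) y' + (q(x)/x^2) y = 0:
  p(x) = 1,  q(x) = 2x^2 + 4x - 1/9.
Indicial equation: r(r-1) + (1) r + (-1/9) = 0 -> roots r_1 = 1/3, r_2 = -1/3.
Take r = r_1 = 1/3. Let y(x) = x^r sum_{n>=0} a_n x^n with a_0 = 1.
Substitute y = x^r sum a_n x^n and match x^{r+n}. The recurrence is
  D(n) a_n + 4 a_{n-1} + 2 a_{n-2} = 0,  where D(n) = (r+n)(r+n-1) + (1)(r+n) + (-1/9).
  a_n = [-4 a_{n-1} - 2 a_{n-2}] / D(n).
Since the indicial polynomial factors as (r - r_1)(r - r_2), D(n) = (r_1 + n - r_1)(r_1 + n - r_2) = n(n + 2/3).
Evaluating step by step (a_0 = 1):
  n = 1: D(1) = 1(1 + 2/3) = 5/3; numerator = -4(1) = -4; a_1 = (-4)/(5/3) = -12/5
  n = 2: D(2) = 2(2 + 2/3) = 16/3; numerator = -4(-12/5) - 2(1) = 38/5; a_2 = (38/5)/(16/3) = 57/40
  n = 3: D(3) = 3(3 + 2/3) = 11; numerator = -4(57/40) - 2(-12/5) = -9/10; a_3 = (-9/10)/(11) = -9/110

r = 1/3; a_0 = 1; a_1 = -12/5; a_2 = 57/40; a_3 = -9/110


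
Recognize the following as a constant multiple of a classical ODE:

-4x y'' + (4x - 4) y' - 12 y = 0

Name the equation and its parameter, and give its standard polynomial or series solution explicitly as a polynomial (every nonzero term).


All three coefficients share the factor -4; dividing through by -4 gives  x y'' + (1 - x) y' + 3 y = 0.
This matches the Laguerre equation x y'' + (1 - x) y' + n y = 0 with n = 3; the polynomial solution is L_3(x).
With y = sum_k a_k x^k, matching x^k gives (k+1)k a_{k+1} + (k+1) a_{k+1} - k a_k + n a_k = 0, i.e. (k+1)^2 a_{k+1} = (k - n) a_k = (k - 3) a_k. The right side vanishes at k = 3, so the series terminates at degree 3.
Standard normalization L_n(0) = 1 gives a_0 = 1. Work upward with a_{k+1} = (k - 3) a_k / (k+1)^2:
  a_1 = (0 - 3)(1) / 1^2 = -3/1 = -3
  a_2 = (1 - 3)(-3) / 2^2 = 6/4 = 3/2
  a_3 = (2 - 3)(3/2) / 3^2 = (-3/2)/9 = -1/6
Hence L_3(x) = -x^3/6 + 3 x^2/2 - 3 x + 1.

L_3(x); series = -x^3/6 + 3 x^2/2 - 3 x + 1


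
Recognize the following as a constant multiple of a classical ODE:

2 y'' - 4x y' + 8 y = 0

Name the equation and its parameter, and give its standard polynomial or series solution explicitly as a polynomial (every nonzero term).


All three coefficients share the factor 2; dividing through by 2 gives  y'' - 2x y' + 4 y = 0.
This matches the Hermite equation y'' - 2x y' + 2n y = 0 with 2n = 4, so n = 2; the polynomial solution is H_2(x).
With y = sum_k a_k x^k, matching x^k gives (k+2)(k+1) a_{k+2} = 2(k - n) a_k = 2(k - 2) a_k. The right side vanishes at k = 2, so the series with the parity of 2 terminates at degree 2.
Standard normalization: leading coefficient of H_n is 2^n, so a_2 = 2^2 = 4. Work downward with a_k = (k+1)(k+2) a_{k+2} / (2(k - n)):
  a_0 = (1)(2)(4) / (2(0 - 2)) = 8/(-4) = -2
Hence H_2(x) = 4 x^2 - 2.

H_2(x); series = 4 x^2 - 2


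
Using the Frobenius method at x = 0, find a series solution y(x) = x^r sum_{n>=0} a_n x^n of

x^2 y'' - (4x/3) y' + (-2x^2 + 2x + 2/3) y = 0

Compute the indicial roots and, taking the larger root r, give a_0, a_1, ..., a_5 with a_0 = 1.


Write in Frobenius form y'' + (p(x)/x) y' + (q(x)/x^2) y = 0:
  p(x) = -4/3,  q(x) = -2x^2 + 2x + 2/3.
Indicial equation: r(r-1) + (-4/3) r + (2/3) = 0 -> roots r_1 = 2, r_2 = 1/3.
Take r = r_1 = 2. Let y(x) = x^r sum_{n>=0} a_n x^n with a_0 = 1.
Substitute y = x^r sum a_n x^n and match x^{r+n}. The recurrence is
  D(n) a_n + 2 a_{n-1} - 2 a_{n-2} = 0,  where D(n) = (r+n)(r+n-1) + (-4/3)(r+n) + (2/3).
  a_n = [-2 a_{n-1} + 2 a_{n-2}] / D(n).
Since the indicial polynomial factors as (r - r_1)(r - r_2), D(n) = (r_1 + n - r_1)(r_1 + n - r_2) = n(n + 5/3).
Evaluating step by step (a_0 = 1):
  n = 1: D(1) = 1(1 + 5/3) = 8/3; numerator = -2(1) = -2; a_1 = (-2)/(8/3) = -3/4
  n = 2: D(2) = 2(2 + 5/3) = 22/3; numerator = -2(-3/4) + 2(1) = 7/2; a_2 = (7/2)/(22/3) = 21/44
  n = 3: D(3) = 3(3 + 5/3) = 14; numerator = -2(21/44) + 2(-3/4) = -27/11; a_3 = (-27/11)/(14) = -27/154
  n = 4: D(4) = 4(4 + 5/3) = 68/3; numerator = -2(-27/154) + 2(21/44) = 201/154; a_4 = (201/154)/(68/3) = 603/10472
  n = 5: D(5) = 5(5 + 5/3) = 100/3; numerator = -2(603/10472) + 2(-27/154) = -2439/5236; a_5 = (-2439/5236)/(100/3) = -7317/523600

r = 2; a_0 = 1; a_1 = -3/4; a_2 = 21/44; a_3 = -27/154; a_4 = 603/10472; a_5 = -7317/523600


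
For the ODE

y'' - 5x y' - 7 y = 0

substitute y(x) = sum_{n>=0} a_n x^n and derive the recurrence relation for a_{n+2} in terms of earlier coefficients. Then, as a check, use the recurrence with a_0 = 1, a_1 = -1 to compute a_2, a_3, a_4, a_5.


Substitute y = sum_n a_n x^n.
y''(x) has coefficient (n+2)(n+1) a_{n+2} at x^n;
-5 x y'(x) has coefficient -5 n a_n at x^n (shift);
-7 y(x) has coefficient -7 a_n at x^n.
Matching x^n: (n+2)(n+1) a_{n+2} + (-5n - 7) a_n = 0.
Thus a_{n+2} = (5n + 7) / ((n+1)(n+2)) * a_n.

Check with a_0 = 1, a_1 = -1 (apply the recurrence for n = 0, 1, 2, 3): a_0 = 1, a_1 = -1, a_2 = 7/2, a_3 = -2, a_4 = 119/24, a_5 = -11/5.

a_(n+2) = (5n + 7) / ((n+1)(n+2)) * a_n; check: a_0 = 1, a_1 = -1, a_2 = 7/2, a_3 = -2, a_4 = 119/24, a_5 = -11/5


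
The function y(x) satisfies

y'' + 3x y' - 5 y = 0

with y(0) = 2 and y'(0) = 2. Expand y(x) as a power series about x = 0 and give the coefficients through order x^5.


Ansatz: y(x) = sum_{n>=0} a_n x^n, so y'(x) = sum_{n>=1} n a_n x^(n-1) and y''(x) = sum_{n>=2} n(n-1) a_n x^(n-2).
Substitute into P(x) y'' + Q(x) y' + R(x) y = 0 with P(x) = 1, Q(x) = 3x, R(x) = -5, and match powers of x.
Initial conditions: a_0 = 2, a_1 = 2.
Setting the coefficient of each power of x to zero and solving order by order (substituting the coefficients already found):
  x^0: 2 a_2 - 5 a_0 = 0  ->  2 a_2 = 5 a_0 = 10  ->  a_2 = 5
  x^1: 6 a_3 - 2 a_1 = 0  ->  6 a_3 = 2 a_1 = 4  ->  a_3 = 2/3
  x^2: 12 a_4 + a_2 = 0  ->  12 a_4 = -a_2 = -5  ->  a_4 = -5/12
  x^3: 20 a_5 + 4 a_3 = 0  ->  20 a_5 = -4 a_3 = -8/3  ->  a_5 = -2/15
Truncated series: y(x) = 2 + 2 x + 5 x^2 + (2/3) x^3 - (5/12) x^4 - (2/15) x^5 + O(x^6).

a_0 = 2; a_1 = 2; a_2 = 5; a_3 = 2/3; a_4 = -5/12; a_5 = -2/15


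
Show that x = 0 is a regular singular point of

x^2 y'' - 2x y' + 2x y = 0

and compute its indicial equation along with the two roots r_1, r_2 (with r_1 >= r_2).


Divide by x^2 to reach normal form y'' + P_1(x) y' + P_2(x) y = 0 with P_1(x) = -2/x and P_2(x) = 2/x.
x = 0 is a singular point because the y'-coefficient -2/x has a pole at x = 0 and the y-coefficient 2/x has a pole at x = 0.
It is a regular singular point because x P_1(x) = p(x) = -2 and x^2 P_2(x) = q(x) = 2x are polynomials, hence analytic at x = 0.
p(0) = -2,  q(0) = 0.
Indicial equation: r(r-1) + p(0) r + q(0) = 0, i.e. r^2 + (p(0) - 1) r + q(0) = 0, i.e. r^2 - 3 r = 0.
Discriminant: (-3)^2 - 4(0) = 9, so r = (3 ± 3)/2.
Solving: r_1 = 3, r_2 = 0.

indicial: r^2 - 3 r = 0; roots r_1 = 3, r_2 = 0


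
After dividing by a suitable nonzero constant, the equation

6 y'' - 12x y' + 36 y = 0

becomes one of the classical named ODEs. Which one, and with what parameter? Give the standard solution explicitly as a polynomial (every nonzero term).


All three coefficients share the factor 6; dividing through by 6 gives  y'' - 2x y' + 6 y = 0.
This matches the Hermite equation y'' - 2x y' + 2n y = 0 with 2n = 6, so n = 3; the polynomial solution is H_3(x).
With y = sum_k a_k x^k, matching x^k gives (k+2)(k+1) a_{k+2} = 2(k - n) a_k = 2(k - 3) a_k. The right side vanishes at k = 3, so the series with the parity of 3 terminates at degree 3.
Standard normalization: leading coefficient of H_n is 2^n, so a_3 = 2^3 = 8. Work downward with a_k = (k+1)(k+2) a_{k+2} / (2(k - n)):
  a_1 = (2)(3)(8) / (2(1 - 3)) = 48/(-4) = -12
Hence H_3(x) = 8 x^3 - 12 x.

H_3(x); series = 8 x^3 - 12 x


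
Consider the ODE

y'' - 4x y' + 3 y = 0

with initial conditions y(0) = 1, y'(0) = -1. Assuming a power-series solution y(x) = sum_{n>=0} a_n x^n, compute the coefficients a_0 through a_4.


Ansatz: y(x) = sum_{n>=0} a_n x^n, so y'(x) = sum_{n>=1} n a_n x^(n-1) and y''(x) = sum_{n>=2} n(n-1) a_n x^(n-2).
Substitute into P(x) y'' + Q(x) y' + R(x) y = 0 with P(x) = 1, Q(x) = -4x, R(x) = 3, and match powers of x.
Initial conditions: a_0 = 1, a_1 = -1.
Setting the coefficient of each power of x to zero and solving order by order (substituting the coefficients already found):
  x^0: 2 a_2 + 3 a_0 = 0  ->  2 a_2 = -3 a_0 = -3  ->  a_2 = -3/2
  x^1: 6 a_3 - a_1 = 0  ->  6 a_3 = a_1 = -1  ->  a_3 = -1/6
  x^2: 12 a_4 - 5 a_2 = 0  ->  12 a_4 = 5 a_2 = -15/2  ->  a_4 = -5/8
Truncated series: y(x) = 1 - x - (3/2) x^2 - (1/6) x^3 - (5/8) x^4 + O(x^5).

a_0 = 1; a_1 = -1; a_2 = -3/2; a_3 = -1/6; a_4 = -5/8


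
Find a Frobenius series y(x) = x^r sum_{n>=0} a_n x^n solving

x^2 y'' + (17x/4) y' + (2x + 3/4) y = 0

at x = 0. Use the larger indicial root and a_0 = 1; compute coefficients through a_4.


Write in Frobenius form y'' + (p(x)/x) y' + (q(x)/x^2) y = 0:
  p(x) = 17/4,  q(x) = 2x + 3/4.
Indicial equation: r(r-1) + (17/4) r + (3/4) = 0 -> roots r_1 = -1/4, r_2 = -3.
Take r = r_1 = -1/4. Let y(x) = x^r sum_{n>=0} a_n x^n with a_0 = 1.
Substitute y = x^r sum a_n x^n and match x^{r+n}. The recurrence is
  D(n) a_n + 2 a_{n-1} = 0,  where D(n) = (r+n)(r+n-1) + (17/4)(r+n) + (3/4).
  a_n = -2 / D(n) * a_{n-1}.
Since the indicial polynomial factors as (r - r_1)(r - r_2), D(n) = (r_1 + n - r_1)(r_1 + n - r_2) = n(n + 11/4).
Evaluating step by step (a_0 = 1):
  n = 1: D(1) = 1(1 + 11/4) = 15/4; numerator = -2(1) = -2; a_1 = (-2)/(15/4) = -8/15
  n = 2: D(2) = 2(2 + 11/4) = 19/2; numerator = -2(-8/15) = 16/15; a_2 = (16/15)/(19/2) = 32/285
  n = 3: D(3) = 3(3 + 11/4) = 69/4; numerator = -2(32/285) = -64/285; a_3 = (-64/285)/(69/4) = -256/19665
  n = 4: D(4) = 4(4 + 11/4) = 27; numerator = -2(-256/19665) = 512/19665; a_4 = (512/19665)/(27) = 512/530955

r = -1/4; a_0 = 1; a_1 = -8/15; a_2 = 32/285; a_3 = -256/19665; a_4 = 512/530955


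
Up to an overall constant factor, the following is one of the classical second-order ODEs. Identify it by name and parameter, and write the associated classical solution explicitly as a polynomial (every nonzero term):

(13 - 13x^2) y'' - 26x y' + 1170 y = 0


All three coefficients share the factor 13; dividing through by 13 gives  (1 - x^2) y'' - 2x y' + 90 y = 0.
This matches the Legendre equation (1 - x^2) y'' - 2x y' + n(n+1) y = 0 (note the -2x y' term) with n(n+1) = 90, so n = 9; the polynomial solution is P_9(x).
With y = sum_k a_k x^k, matching x^k gives (k+2)(k+1) a_{k+2} = [k(k+1) - n(n+1)] a_k = (k - 9)(k + 10) a_k. The right side vanishes at k = 9, so the series with the parity of 9 terminates at degree 9.
Standard normalization (P_n(1) = 1): leading coefficient (2n)!/(2^n (n!)^2) = 6402373705728000/(512*131681894400) = 12155/128, so a_9 = 12155/128. Work downward with a_k = (k+1)(k+2) a_{k+2} / ((k - 9)(k + 10)):
  a_7 = (8)(9)(12155/128) / ((7 - 9)(7 + 10)) = (109395/16)/(-34) = -6435/32
  a_5 = (6)(7)(-6435/32) / ((5 - 9)(5 + 10)) = (-135135/16)/(-60) = 9009/64
  a_3 = (4)(5)(9009/64) / ((3 - 9)(3 + 10)) = (45045/16)/(-78) = -1155/32
  a_1 = (2)(3)(-1155/32) / ((1 - 9)(1 + 10)) = (-3465/16)/(-88) = 315/128
Hence P_9(x) = 12155 x^9/128 - 6435 x^7/32 + 9009 x^5/64 - 1155 x^3/32 + 315 x/128.

P_9(x); series = 12155 x^9/128 - 6435 x^7/32 + 9009 x^5/64 - 1155 x^3/32 + 315 x/128


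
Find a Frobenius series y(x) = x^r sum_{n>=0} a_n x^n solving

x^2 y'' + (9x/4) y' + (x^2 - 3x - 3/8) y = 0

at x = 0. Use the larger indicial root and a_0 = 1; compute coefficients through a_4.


Write in Frobenius form y'' + (p(x)/x) y' + (q(x)/x^2) y = 0:
  p(x) = 9/4,  q(x) = x^2 - 3x - 3/8.
Indicial equation: r(r-1) + (9/4) r + (-3/8) = 0 -> roots r_1 = 1/4, r_2 = -3/2.
Take r = r_1 = 1/4. Let y(x) = x^r sum_{n>=0} a_n x^n with a_0 = 1.
Substitute y = x^r sum a_n x^n and match x^{r+n}. The recurrence is
  D(n) a_n - 3 a_{n-1} + 1 a_{n-2} = 0,  where D(n) = (r+n)(r+n-1) + (9/4)(r+n) + (-3/8).
  a_n = [3 a_{n-1} - 1 a_{n-2}] / D(n).
Since the indicial polynomial factors as (r - r_1)(r - r_2), D(n) = (r_1 + n - r_1)(r_1 + n - r_2) = n(n + 7/4).
Evaluating step by step (a_0 = 1):
  n = 1: D(1) = 1(1 + 7/4) = 11/4; numerator = 3(1) = 3; a_1 = (3)/(11/4) = 12/11
  n = 2: D(2) = 2(2 + 7/4) = 15/2; numerator = 3(12/11) - 1(1) = 25/11; a_2 = (25/11)/(15/2) = 10/33
  n = 3: D(3) = 3(3 + 7/4) = 57/4; numerator = 3(10/33) - 1(12/11) = -2/11; a_3 = (-2/11)/(57/4) = -8/627
  n = 4: D(4) = 4(4 + 7/4) = 23; numerator = 3(-8/627) - 1(10/33) = -214/627; a_4 = (-214/627)/(23) = -214/14421

r = 1/4; a_0 = 1; a_1 = 12/11; a_2 = 10/33; a_3 = -8/627; a_4 = -214/14421


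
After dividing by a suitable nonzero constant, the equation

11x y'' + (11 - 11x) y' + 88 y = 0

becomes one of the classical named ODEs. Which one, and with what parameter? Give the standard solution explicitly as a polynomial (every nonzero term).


All three coefficients share the factor 11; dividing through by 11 gives  x y'' + (1 - x) y' + 8 y = 0.
This matches the Laguerre equation x y'' + (1 - x) y' + n y = 0 with n = 8; the polynomial solution is L_8(x).
With y = sum_k a_k x^k, matching x^k gives (k+1)k a_{k+1} + (k+1) a_{k+1} - k a_k + n a_k = 0, i.e. (k+1)^2 a_{k+1} = (k - n) a_k = (k - 8) a_k. The right side vanishes at k = 8, so the series terminates at degree 8.
Standard normalization L_n(0) = 1 gives a_0 = 1. Work upward with a_{k+1} = (k - 8) a_k / (k+1)^2:
  a_1 = (0 - 8)(1) / 1^2 = -8/1 = -8
  a_2 = (1 - 8)(-8) / 2^2 = 56/4 = 14
  a_3 = (2 - 8)(14) / 3^2 = -84/9 = -28/3
  a_4 = (3 - 8)(-28/3) / 4^2 = (140/3)/16 = 35/12
  a_5 = (4 - 8)(35/12) / 5^2 = (-35/3)/25 = -7/15
  a_6 = (5 - 8)(-7/15) / 6^2 = (7/5)/36 = 7/180
  a_7 = (6 - 8)(7/180) / 7^2 = (-7/90)/49 = -1/630
  a_8 = (7 - 8)(-1/630) / 8^2 = (1/630)/64 = 1/40320
Hence L_8(x) = x^8/40320 - x^7/630 + 7 x^6/180 - 7 x^5/15 + 35 x^4/12 - 28 x^3/3 + 14 x^2 - 8 x + 1.

L_8(x); series = x^8/40320 - x^7/630 + 7 x^6/180 - 7 x^5/15 + 35 x^4/12 - 28 x^3/3 + 14 x^2 - 8 x + 1


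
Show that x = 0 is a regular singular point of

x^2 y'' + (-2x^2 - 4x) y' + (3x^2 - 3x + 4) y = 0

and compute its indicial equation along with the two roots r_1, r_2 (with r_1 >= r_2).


Divide by x^2 to reach normal form y'' + P_1(x) y' + P_2(x) y = 0 with P_1(x) = -2 - 4/x and P_2(x) = 3 - 3/x + 4/x^2.
x = 0 is a singular point because the y'-coefficient -2 - 4/x has a pole at x = 0 and the y-coefficient 3 - 3/x + 4/x^2 has a pole at x = 0.
It is a regular singular point because x P_1(x) = p(x) = -2x - 4 and x^2 P_2(x) = q(x) = 3x^2 - 3x + 4 are polynomials, hence analytic at x = 0.
p(0) = -4,  q(0) = 4.
Indicial equation: r(r-1) + p(0) r + q(0) = 0, i.e. r^2 + (p(0) - 1) r + q(0) = 0, i.e. r^2 - 5 r + 4 = 0.
Discriminant: (-5)^2 - 4(4) = 9, so r = (5 ± 3)/2.
Solving: r_1 = 4, r_2 = 1.

indicial: r^2 - 5 r + 4 = 0; roots r_1 = 4, r_2 = 1


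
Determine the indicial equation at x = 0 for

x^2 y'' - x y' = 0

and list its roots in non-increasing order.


Divide by x^2 to reach normal form y'' + P_1(x) y' + P_2(x) y = 0 with P_1(x) = -1/x and P_2(x) = 0.
x = 0 is a singular point because the y'-coefficient -1/x has a pole at x = 0.
It is a regular singular point because x P_1(x) = p(x) = -1 and x^2 P_2(x) = q(x) = 0 are polynomials, hence analytic at x = 0.
p(0) = -1,  q(0) = 0.
Indicial equation: r(r-1) + p(0) r + q(0) = 0, i.e. r^2 + (p(0) - 1) r + q(0) = 0, i.e. r^2 - 2 r = 0.
Discriminant: (-2)^2 - 4(0) = 4, so r = (2 ± 2)/2.
Solving: r_1 = 2, r_2 = 0.

indicial: r^2 - 2 r = 0; roots r_1 = 2, r_2 = 0


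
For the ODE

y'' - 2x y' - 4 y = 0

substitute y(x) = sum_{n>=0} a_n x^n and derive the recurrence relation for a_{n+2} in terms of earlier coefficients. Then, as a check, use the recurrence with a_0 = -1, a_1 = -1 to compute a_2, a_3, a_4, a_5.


Substitute y = sum_n a_n x^n.
y''(x) has coefficient (n+2)(n+1) a_{n+2} at x^n;
-2 x y'(x) has coefficient -2 n a_n at x^n (shift);
-4 y(x) has coefficient -4 a_n at x^n.
Matching x^n: (n+2)(n+1) a_{n+2} + (-2n - 4) a_n = 0.
Thus a_{n+2} = (2n + 4) / ((n+1)(n+2)) * a_n.

Check with a_0 = -1, a_1 = -1 (apply the recurrence for n = 0, 1, 2, 3): a_0 = -1, a_1 = -1, a_2 = -2, a_3 = -1, a_4 = -4/3, a_5 = -1/2.

a_(n+2) = (2n + 4) / ((n+1)(n+2)) * a_n; check: a_0 = -1, a_1 = -1, a_2 = -2, a_3 = -1, a_4 = -4/3, a_5 = -1/2


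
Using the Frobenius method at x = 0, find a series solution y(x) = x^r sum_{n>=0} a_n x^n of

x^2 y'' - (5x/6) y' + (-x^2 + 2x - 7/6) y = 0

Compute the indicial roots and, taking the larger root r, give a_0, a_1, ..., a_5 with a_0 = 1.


Write in Frobenius form y'' + (p(x)/x) y' + (q(x)/x^2) y = 0:
  p(x) = -5/6,  q(x) = -x^2 + 2x - 7/6.
Indicial equation: r(r-1) + (-5/6) r + (-7/6) = 0 -> roots r_1 = 7/3, r_2 = -1/2.
Take r = r_1 = 7/3. Let y(x) = x^r sum_{n>=0} a_n x^n with a_0 = 1.
Substitute y = x^r sum a_n x^n and match x^{r+n}. The recurrence is
  D(n) a_n + 2 a_{n-1} - 1 a_{n-2} = 0,  where D(n) = (r+n)(r+n-1) + (-5/6)(r+n) + (-7/6).
  a_n = [-2 a_{n-1} + 1 a_{n-2}] / D(n).
Since the indicial polynomial factors as (r - r_1)(r - r_2), D(n) = (r_1 + n - r_1)(r_1 + n - r_2) = n(n + 17/6).
Evaluating step by step (a_0 = 1):
  n = 1: D(1) = 1(1 + 17/6) = 23/6; numerator = -2(1) = -2; a_1 = (-2)/(23/6) = -12/23
  n = 2: D(2) = 2(2 + 17/6) = 29/3; numerator = -2(-12/23) + 1(1) = 47/23; a_2 = (47/23)/(29/3) = 141/667
  n = 3: D(3) = 3(3 + 17/6) = 35/2; numerator = -2(141/667) + 1(-12/23) = -630/667; a_3 = (-630/667)/(35/2) = -36/667
  n = 4: D(4) = 4(4 + 17/6) = 82/3; numerator = -2(-36/667) + 1(141/667) = 213/667; a_4 = (213/667)/(82/3) = 639/54694
  n = 5: D(5) = 5(5 + 17/6) = 235/6; numerator = -2(639/54694) + 1(-36/667) = -2115/27347; a_5 = (-2115/27347)/(235/6) = -54/27347

r = 7/3; a_0 = 1; a_1 = -12/23; a_2 = 141/667; a_3 = -36/667; a_4 = 639/54694; a_5 = -54/27347


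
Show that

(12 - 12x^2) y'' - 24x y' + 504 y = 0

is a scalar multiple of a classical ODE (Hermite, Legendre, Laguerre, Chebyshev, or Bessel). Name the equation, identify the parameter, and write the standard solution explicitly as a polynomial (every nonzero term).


All three coefficients share the factor 12; dividing through by 12 gives  (1 - x^2) y'' - 2x y' + 42 y = 0.
This matches the Legendre equation (1 - x^2) y'' - 2x y' + n(n+1) y = 0 (note the -2x y' term) with n(n+1) = 42, so n = 6; the polynomial solution is P_6(x).
With y = sum_k a_k x^k, matching x^k gives (k+2)(k+1) a_{k+2} = [k(k+1) - n(n+1)] a_k = (k - 6)(k + 7) a_k. The right side vanishes at k = 6, so the series with the parity of 6 terminates at degree 6.
Standard normalization (P_n(1) = 1): leading coefficient (2n)!/(2^n (n!)^2) = 479001600/(64*518400) = 231/16, so a_6 = 231/16. Work downward with a_k = (k+1)(k+2) a_{k+2} / ((k - 6)(k + 7)):
  a_4 = (5)(6)(231/16) / ((4 - 6)(4 + 7)) = (3465/8)/(-22) = -315/16
  a_2 = (3)(4)(-315/16) / ((2 - 6)(2 + 7)) = (-945/4)/(-36) = 105/16
  a_0 = (1)(2)(105/16) / ((0 - 6)(0 + 7)) = (105/8)/(-42) = -5/16
Hence P_6(x) = 231 x^6/16 - 315 x^4/16 + 105 x^2/16 - 5/16.

P_6(x); series = 231 x^6/16 - 315 x^4/16 + 105 x^2/16 - 5/16


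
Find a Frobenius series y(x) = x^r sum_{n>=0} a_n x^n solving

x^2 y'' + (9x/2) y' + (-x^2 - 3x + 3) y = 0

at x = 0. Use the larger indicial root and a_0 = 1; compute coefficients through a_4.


Write in Frobenius form y'' + (p(x)/x) y' + (q(x)/x^2) y = 0:
  p(x) = 9/2,  q(x) = -x^2 - 3x + 3.
Indicial equation: r(r-1) + (9/2) r + (3) = 0 -> roots r_1 = -3/2, r_2 = -2.
Take r = r_1 = -3/2. Let y(x) = x^r sum_{n>=0} a_n x^n with a_0 = 1.
Substitute y = x^r sum a_n x^n and match x^{r+n}. The recurrence is
  D(n) a_n - 3 a_{n-1} - 1 a_{n-2} = 0,  where D(n) = (r+n)(r+n-1) + (9/2)(r+n) + (3).
  a_n = [3 a_{n-1} + 1 a_{n-2}] / D(n).
Since the indicial polynomial factors as (r - r_1)(r - r_2), D(n) = (r_1 + n - r_1)(r_1 + n - r_2) = n(n + 1/2).
Evaluating step by step (a_0 = 1):
  n = 1: D(1) = 1(1 + 1/2) = 3/2; numerator = 3(1) = 3; a_1 = (3)/(3/2) = 2
  n = 2: D(2) = 2(2 + 1/2) = 5; numerator = 3(2) + 1(1) = 7; a_2 = (7)/(5) = 7/5
  n = 3: D(3) = 3(3 + 1/2) = 21/2; numerator = 3(7/5) + 1(2) = 31/5; a_3 = (31/5)/(21/2) = 62/105
  n = 4: D(4) = 4(4 + 1/2) = 18; numerator = 3(62/105) + 1(7/5) = 111/35; a_4 = (111/35)/(18) = 37/210

r = -3/2; a_0 = 1; a_1 = 2; a_2 = 7/5; a_3 = 62/105; a_4 = 37/210


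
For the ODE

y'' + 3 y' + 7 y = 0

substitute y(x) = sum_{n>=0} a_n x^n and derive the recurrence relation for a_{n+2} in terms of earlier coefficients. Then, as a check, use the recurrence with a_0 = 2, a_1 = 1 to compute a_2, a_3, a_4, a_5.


Substitute y = sum_n a_n x^n.
y''(x) has coefficient (n+2)(n+1) a_{n+2} at x^n;
3 y'(x) has coefficient 3 (n+1) a_{n+1} at x^n;
7 y(x) has coefficient 7 a_n at x^n.
Matching x^n: (n+2)(n+1) a_{n+2} + 3 (n+1) a_{n+1} + 7 a_n = 0.
Thus a_{n+2} = [-3 (n+1) a_{n+1} - 7 a_n] / ((n+1)(n+2)).

Check with a_0 = 2, a_1 = 1 (apply the recurrence for n = 0, 1, 2, 3): a_0 = 2, a_1 = 1, a_2 = -17/2, a_3 = 22/3, a_4 = -13/24, a_5 = -269/120.

a_(n+2) = [-3 (n+1) a_(n+1) - 7 a_n] / ((n+1)(n+2)); check: a_0 = 2, a_1 = 1, a_2 = -17/2, a_3 = 22/3, a_4 = -13/24, a_5 = -269/120
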